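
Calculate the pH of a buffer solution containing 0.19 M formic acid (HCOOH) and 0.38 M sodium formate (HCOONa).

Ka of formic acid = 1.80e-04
pH = 4.05

pKa = -log(1.80e-04) = 3.74. pH = pKa + log([A⁻]/[HA]) = 3.74 + log(0.38/0.19)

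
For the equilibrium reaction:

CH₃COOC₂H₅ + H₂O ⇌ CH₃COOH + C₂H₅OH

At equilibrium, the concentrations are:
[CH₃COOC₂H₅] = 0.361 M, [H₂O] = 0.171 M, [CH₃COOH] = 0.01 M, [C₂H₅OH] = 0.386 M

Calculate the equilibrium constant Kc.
K_c = 0.0625

Kc = ([CH₃COOH] × [C₂H₅OH]) / ([CH₃COOC₂H₅] × [H₂O])
   = ((0.01)·(0.386)) / ((0.361)·(0.171))
   = 0.00386 / 0.061731 = 0.0625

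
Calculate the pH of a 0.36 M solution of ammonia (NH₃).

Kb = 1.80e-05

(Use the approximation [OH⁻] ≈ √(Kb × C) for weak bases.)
pH = 11.41

[OH⁻] = √(Kb × C) = √(1.80e-05 × 0.36) = 2.5456e-03. pOH = 2.59, pH = 14 - pOH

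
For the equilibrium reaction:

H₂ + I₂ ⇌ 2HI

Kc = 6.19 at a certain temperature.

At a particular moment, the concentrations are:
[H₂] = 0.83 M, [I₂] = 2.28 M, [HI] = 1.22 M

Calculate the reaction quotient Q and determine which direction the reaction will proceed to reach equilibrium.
Q = 0.787, Q < K, reaction proceeds forward (toward products)

Q = ([HI]^2) / ([H₂] × [I₂])
  = ((1.22)^2) / ((0.83)·(2.28)) = 1.4884/1.8924 = 0.7865
Since Q = 0.7865 < Kc = 6.19, the reaction proceeds forward (toward products) to reach equilibrium.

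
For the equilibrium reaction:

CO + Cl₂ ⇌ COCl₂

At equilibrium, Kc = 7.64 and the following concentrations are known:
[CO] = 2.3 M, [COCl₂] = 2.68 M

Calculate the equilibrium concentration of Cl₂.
[Cl₂] = 0.1525 M

Kc = ([COCl₂]) / ([CO] × [Cl₂]) = 7.64
[Cl₂]^1 = (product terms)/(Kc · other reactant terms) = 2.68 / (7.64 · 2.3) = 0.15252
[Cl₂] = 0.1525 M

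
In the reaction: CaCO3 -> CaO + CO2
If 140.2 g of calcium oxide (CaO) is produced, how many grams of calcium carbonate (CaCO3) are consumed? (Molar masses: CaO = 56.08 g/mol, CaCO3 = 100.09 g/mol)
Moles of CaO = 140.2 g ÷ 56.08 g/mol = 2.5 mol
Mole ratio: 1 mol CaCO3 / 1 mol CaO
Moles of CaCO3 = 2.5 × (1/1) = 2.5 mol
Mass of CaCO3 = 2.5 mol × 100.09 g/mol = 250.2 g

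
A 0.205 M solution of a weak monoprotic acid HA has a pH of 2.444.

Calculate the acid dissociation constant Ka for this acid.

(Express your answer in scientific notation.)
K_a = 6.43e-05

[H⁺] = 10^(−pH) = 10^(−2.444) = 3.597e-03 M. For HA ⇌ H⁺ + A⁻, Ka = x²/(C − x) = (3.597e-03)²/(0.205 − 3.597e-03) = 6.43e-05.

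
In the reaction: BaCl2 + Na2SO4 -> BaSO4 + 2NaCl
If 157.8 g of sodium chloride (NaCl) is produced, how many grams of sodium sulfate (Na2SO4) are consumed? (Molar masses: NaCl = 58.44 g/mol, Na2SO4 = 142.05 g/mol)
Moles of NaCl = 157.8 g ÷ 58.44 g/mol = 2.70021 mol
Mole ratio: 1 mol Na2SO4 / 2 mol NaCl
Moles of Na2SO4 = 2.70021 × (1/2) = 1.3501 mol
Mass of Na2SO4 = 1.3501 mol × 142.05 g/mol = 191.8 g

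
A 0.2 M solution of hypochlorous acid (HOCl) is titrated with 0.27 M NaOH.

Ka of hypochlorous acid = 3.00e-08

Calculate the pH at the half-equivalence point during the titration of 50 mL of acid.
pH = pKa = 7.52

At the half-equivalence point, [HA] = [A⁻], so by Henderson–Hasselbalch pH = pKa + log(1) = pKa.
pKa = −log(3.00e-08) = 7.52.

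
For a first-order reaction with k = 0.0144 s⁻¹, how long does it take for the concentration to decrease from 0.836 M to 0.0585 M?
184.69 s

From ln[A] = ln[A]₀ - k·t: t = ln([A]₀/[A])/k = ln(0.836/0.0585)/0.0144 = ln(14.2906)/0.0144 = 2.6596/0.0144 = 184.69 s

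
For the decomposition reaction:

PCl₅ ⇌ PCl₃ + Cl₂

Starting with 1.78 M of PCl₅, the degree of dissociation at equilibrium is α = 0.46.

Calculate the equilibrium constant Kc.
K_c = 0.6975

x = α·[A]₀ = 0.46 × 1.78 = 0.8188 M dissociated.
At eq: [PCl₅] = 1.78 − 0.8188 = 0.9612 M; [PCl₃] = [Cl₂] = x = 0.8188 M.
Kc = [PCl₃][Cl₂]/[PCl₅] = (0.8188)²/0.9612 = 0.6975.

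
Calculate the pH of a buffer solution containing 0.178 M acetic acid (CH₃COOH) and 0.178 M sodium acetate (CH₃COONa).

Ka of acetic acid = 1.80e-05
pH = 4.74

pKa = -log(1.80e-05) = 4.74. pH = pKa + log([A⁻]/[HA]) = 4.74 + log(0.178/0.178)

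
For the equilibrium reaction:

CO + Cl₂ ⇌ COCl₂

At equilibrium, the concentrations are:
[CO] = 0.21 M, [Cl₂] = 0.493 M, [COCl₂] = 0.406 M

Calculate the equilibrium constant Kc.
K_c = 3.9216

Kc = ([COCl₂]) / ([CO] × [Cl₂])
   = ((0.406)) / ((0.21)·(0.493))
   = 0.406 / 0.10353 = 3.9216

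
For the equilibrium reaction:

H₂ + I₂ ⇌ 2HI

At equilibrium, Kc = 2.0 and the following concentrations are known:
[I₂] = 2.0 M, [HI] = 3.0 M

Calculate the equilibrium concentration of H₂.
[H₂] = 2.2500 M

Kc = ([HI]^2) / ([H₂] × [I₂]) = 2.0
[H₂]^1 = (product terms)/(Kc · other reactant terms) = 9 / (2.0 · 2) = 2.25
[H₂] = 2.2500 M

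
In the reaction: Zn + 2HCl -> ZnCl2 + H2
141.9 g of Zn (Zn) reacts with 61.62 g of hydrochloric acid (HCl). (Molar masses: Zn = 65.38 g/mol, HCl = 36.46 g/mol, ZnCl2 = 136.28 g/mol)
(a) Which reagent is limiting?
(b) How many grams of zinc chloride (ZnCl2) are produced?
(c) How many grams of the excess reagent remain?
(a) HCl, (b) 115.2 g, (c) 86.65 g

Moles of Zn = 141.9 g ÷ 65.38 g/mol = 2.17039 mol
Moles of HCl = 61.62 g ÷ 36.46 g/mol = 1.69007 mol
Moles ÷ coefficient: Zn: 2.17039/1 = 2.17, HCl: 1.69007/2 = 0.845
(a) HCl has the smaller value, so HCl is the limiting reagent.
(b) Moles of ZnCl2 = 1.69007 mol HCl × (1/2) = 0.845036 mol; mass = 0.845036 mol × 136.28 g/mol = 115.2 g
(c) Zn consumed = 1.69007 × (1/2) = 0.845036 mol; remaining = 2.17039 − 0.845036 = 1.32535 mol; mass = 1.32535 mol × 65.38 g/mol = 86.65 g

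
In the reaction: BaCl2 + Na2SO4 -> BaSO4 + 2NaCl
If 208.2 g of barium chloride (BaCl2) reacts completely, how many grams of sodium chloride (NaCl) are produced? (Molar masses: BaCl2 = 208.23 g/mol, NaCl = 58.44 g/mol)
Moles of BaCl2 = 208.2 g ÷ 208.23 g/mol = 0.999856 mol
Mole ratio: 2 mol NaCl / 1 mol BaCl2
Moles of NaCl = 0.999856 × (2/1) = 1.99971 mol
Mass of NaCl = 1.99971 mol × 58.44 g/mol = 116.9 g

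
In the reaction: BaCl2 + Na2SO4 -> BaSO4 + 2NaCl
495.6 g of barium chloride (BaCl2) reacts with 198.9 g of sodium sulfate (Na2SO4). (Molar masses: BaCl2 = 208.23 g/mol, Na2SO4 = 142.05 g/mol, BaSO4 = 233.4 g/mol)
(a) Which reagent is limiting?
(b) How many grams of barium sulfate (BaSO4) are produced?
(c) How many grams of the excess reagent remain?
(a) Na2SO4, (b) 326.8 g, (c) 204 g

Moles of BaCl2 = 495.6 g ÷ 208.23 g/mol = 2.38006 mol
Moles of Na2SO4 = 198.9 g ÷ 142.05 g/mol = 1.40021 mol
Moles ÷ coefficient: BaCl2: 2.38006/1 = 2.38, Na2SO4: 1.40021/1 = 1.4
(a) Na2SO4 has the smaller value, so Na2SO4 is the limiting reagent.
(b) Moles of BaSO4 = 1.40021 mol Na2SO4 × (1/1) = 1.40021 mol; mass = 1.40021 mol × 233.4 g/mol = 326.8 g
(c) BaCl2 consumed = 1.40021 × (1/1) = 1.40021 mol; remaining = 2.38006 − 1.40021 = 0.979849 mol; mass = 0.979849 mol × 208.23 g/mol = 204 g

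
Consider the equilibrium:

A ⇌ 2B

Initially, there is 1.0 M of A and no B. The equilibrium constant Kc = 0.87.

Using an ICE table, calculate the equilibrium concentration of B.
[B] = 0.740 M

ICE: [A] = 1.0 − x, [B] = 2x.
Kc = (2x)²/(1.0 − x) = 0.87 ⇒ 4x² + 0.87x − 0.87 = 0.
x = (−0.87 + √(0.87² + 4·4·0.87))/(2·4) = (−0.87 + √14.677)/8 = 0.37013.
[B] = 2x = 0.740 M.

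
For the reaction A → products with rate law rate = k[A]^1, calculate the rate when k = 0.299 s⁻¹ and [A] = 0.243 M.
0.07266 M/s

rate = k·[A]^1 = 0.299·(0.243)^1 = 0.299·0.243 = 0.07266 M/s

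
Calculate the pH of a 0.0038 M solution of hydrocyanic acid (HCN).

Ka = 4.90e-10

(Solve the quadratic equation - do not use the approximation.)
pH = 5.87

x² + Ka×x - Ka×C = 0. Using quadratic formula: [H⁺] = 1.3643e-06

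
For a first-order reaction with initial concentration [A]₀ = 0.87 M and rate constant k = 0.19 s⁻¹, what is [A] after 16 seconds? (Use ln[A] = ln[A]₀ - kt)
0.0416 M

ln[A] = ln[A]₀ - k·t = ln(0.87) - (0.19)·(16) = -0.1393 - 3.0400 = -3.1793
[A] = e^(-3.1793) = 0.0416 M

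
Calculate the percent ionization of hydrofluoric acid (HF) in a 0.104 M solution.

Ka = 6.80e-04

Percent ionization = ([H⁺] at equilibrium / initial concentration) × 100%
Percent ionization = 7.77%

Let x = [H⁺]. Ka = x²/(C - x) ⇒ x² + (6.80e-04)x - (6.80e-04)(0.104) = 0. x = 8.0764e-03. Percent = (8.0764e-03/0.104) × 100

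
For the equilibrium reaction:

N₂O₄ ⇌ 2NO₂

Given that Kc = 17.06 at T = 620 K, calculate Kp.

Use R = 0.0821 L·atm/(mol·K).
K_p = 868.3881

Δn = (moles gaseous products) − (moles gaseous reactants) = 1
T = 620 K; RT = 0.0821 × 620 = 50.902
Kp = Kc·(RT)^Δn = 17.06 × (50.902)^1 = 17.06 × 50.902 = 868.3881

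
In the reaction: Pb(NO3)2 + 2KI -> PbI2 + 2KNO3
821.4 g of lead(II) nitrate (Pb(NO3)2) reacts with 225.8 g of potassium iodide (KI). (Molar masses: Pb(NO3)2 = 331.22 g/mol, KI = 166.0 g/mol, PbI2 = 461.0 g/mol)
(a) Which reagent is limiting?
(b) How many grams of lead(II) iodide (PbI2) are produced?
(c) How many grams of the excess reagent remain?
(a) KI, (b) 313.5 g, (c) 596.1 g

Moles of Pb(NO3)2 = 821.4 g ÷ 331.22 g/mol = 2.47992 mol
Moles of KI = 225.8 g ÷ 166.0 g/mol = 1.36024 mol
Moles ÷ coefficient: Pb(NO3)2: 2.47992/1 = 2.48, KI: 1.36024/2 = 0.6801
(a) KI has the smaller value, so KI is the limiting reagent.
(b) Moles of PbI2 = 1.36024 mol KI × (1/2) = 0.68012 mol; mass = 0.68012 mol × 461.0 g/mol = 313.5 g
(c) Pb(NO3)2 consumed = 1.36024 × (1/2) = 0.68012 mol; remaining = 2.47992 − 0.68012 = 1.7998 mol; mass = 1.7998 mol × 331.22 g/mol = 596.1 g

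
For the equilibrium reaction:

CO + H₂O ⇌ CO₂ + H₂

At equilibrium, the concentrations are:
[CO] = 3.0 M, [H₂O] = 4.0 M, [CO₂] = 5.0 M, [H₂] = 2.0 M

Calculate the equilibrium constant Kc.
K_c = 0.8333

Kc = ([CO₂] × [H₂]) / ([CO] × [H₂O])
   = ((5.0)·(2.0)) / ((3.0)·(4.0))
   = 10 / 12 = 0.8333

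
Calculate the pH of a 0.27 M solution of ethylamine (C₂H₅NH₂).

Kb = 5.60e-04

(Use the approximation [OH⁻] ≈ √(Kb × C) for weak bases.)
pH = 12.09

[OH⁻] = √(Kb × C) = √(5.60e-04 × 0.27) = 1.2296e-02. pOH = 1.91, pH = 14 - pOH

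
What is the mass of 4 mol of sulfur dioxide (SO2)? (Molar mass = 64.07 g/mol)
Mass = 4 mol × 64.07 g/mol = 256.3 g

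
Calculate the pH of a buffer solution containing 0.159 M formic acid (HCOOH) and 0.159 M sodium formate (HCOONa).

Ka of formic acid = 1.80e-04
pH = 3.74

pKa = -log(1.80e-04) = 3.74. pH = pKa + log([A⁻]/[HA]) = 3.74 + log(0.159/0.159)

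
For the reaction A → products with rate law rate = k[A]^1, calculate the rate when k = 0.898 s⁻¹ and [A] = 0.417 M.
0.3745 M/s

rate = k·[A]^1 = 0.898·(0.417)^1 = 0.898·0.417 = 0.3745 M/s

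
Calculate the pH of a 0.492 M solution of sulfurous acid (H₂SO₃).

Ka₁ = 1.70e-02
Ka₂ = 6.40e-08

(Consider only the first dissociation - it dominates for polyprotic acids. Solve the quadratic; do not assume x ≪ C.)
pH = 1.08

x² + Ka₁·x − Ka₁·C = 0 with Ka₁ = 1.70e-02, C = 0.492.
x = (−Ka₁ + √(Ka₁² + 4·Ka₁·C))/2 = 8.3349e-02 M, so pH = 1.08.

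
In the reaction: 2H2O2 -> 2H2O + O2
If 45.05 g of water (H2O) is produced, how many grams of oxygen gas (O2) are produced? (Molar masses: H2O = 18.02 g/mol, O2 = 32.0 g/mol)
Moles of H2O = 45.05 g ÷ 18.02 g/mol = 2.5 mol
Mole ratio: 1 mol O2 / 2 mol H2O
Moles of O2 = 2.5 × (1/2) = 1.25 mol
Mass of O2 = 1.25 mol × 32.0 g/mol = 40 g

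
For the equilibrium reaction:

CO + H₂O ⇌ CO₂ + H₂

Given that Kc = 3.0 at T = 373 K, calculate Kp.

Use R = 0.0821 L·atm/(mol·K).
K_p = 3.0000

Δn = (moles gaseous products) − (moles gaseous reactants) = 0
T = 373 K; RT = 0.0821 × 373 = 30.6233
Kp = Kc·(RT)^Δn = 3.0 × (30.6233)^0 = 3.0 × 1 = 3.0000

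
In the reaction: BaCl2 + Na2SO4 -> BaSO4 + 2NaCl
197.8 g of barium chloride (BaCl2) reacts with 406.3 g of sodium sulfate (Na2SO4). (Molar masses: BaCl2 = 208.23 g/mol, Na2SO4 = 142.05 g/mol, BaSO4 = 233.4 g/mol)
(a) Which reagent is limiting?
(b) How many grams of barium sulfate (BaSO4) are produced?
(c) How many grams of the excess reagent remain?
(a) BaCl2, (b) 221.7 g, (c) 271.4 g

Moles of BaCl2 = 197.8 g ÷ 208.23 g/mol = 0.949911 mol
Moles of Na2SO4 = 406.3 g ÷ 142.05 g/mol = 2.86026 mol
Moles ÷ coefficient: BaCl2: 0.949911/1 = 0.9499, Na2SO4: 2.86026/1 = 2.86
(a) BaCl2 has the smaller value, so BaCl2 is the limiting reagent.
(b) Moles of BaSO4 = 0.949911 mol BaCl2 × (1/1) = 0.949911 mol; mass = 0.949911 mol × 233.4 g/mol = 221.7 g
(c) Na2SO4 consumed = 0.949911 × (1/1) = 0.949911 mol; remaining = 2.86026 − 0.949911 = 1.91035 mol; mass = 1.91035 mol × 142.05 g/mol = 271.4 g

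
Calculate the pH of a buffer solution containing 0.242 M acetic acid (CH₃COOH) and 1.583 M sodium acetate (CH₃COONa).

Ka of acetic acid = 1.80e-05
pH = 5.56

pKa = -log(1.80e-05) = 4.74. pH = pKa + log([A⁻]/[HA]) = 4.74 + log(1.583/0.242)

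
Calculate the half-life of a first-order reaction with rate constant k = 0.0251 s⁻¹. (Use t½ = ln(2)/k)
27.62 s

t½ = ln(2)/k = 0.6931/0.0251 = 27.62 s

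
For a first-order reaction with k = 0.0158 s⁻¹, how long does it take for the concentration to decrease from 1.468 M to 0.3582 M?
89.28 s

From ln[A] = ln[A]₀ - k·t: t = ln([A]₀/[A])/k = ln(1.468/0.3582)/0.0158 = ln(4.0983)/0.0158 = 1.4106/0.0158 = 89.28 s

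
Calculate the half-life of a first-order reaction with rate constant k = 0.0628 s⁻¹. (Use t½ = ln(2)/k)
11.04 s

t½ = ln(2)/k = 0.6931/0.0628 = 11.04 s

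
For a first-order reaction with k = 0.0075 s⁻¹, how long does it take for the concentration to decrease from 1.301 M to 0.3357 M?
180.62 s

From ln[A] = ln[A]₀ - k·t: t = ln([A]₀/[A])/k = ln(1.301/0.3357)/0.0075 = ln(3.8755)/0.0075 = 1.3547/0.0075 = 180.62 s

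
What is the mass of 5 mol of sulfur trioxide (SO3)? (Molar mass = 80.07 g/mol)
Mass = 5 mol × 80.07 g/mol = 400.3 g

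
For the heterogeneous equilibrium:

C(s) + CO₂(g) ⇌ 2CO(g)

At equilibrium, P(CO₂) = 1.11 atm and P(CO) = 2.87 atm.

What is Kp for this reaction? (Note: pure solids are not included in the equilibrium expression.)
K_p = 7.421

Solid C is excluded.
Kp = P(CO)²/P(CO₂) = (2.87)²/1.11 = 8.237/1.11 = 7.421.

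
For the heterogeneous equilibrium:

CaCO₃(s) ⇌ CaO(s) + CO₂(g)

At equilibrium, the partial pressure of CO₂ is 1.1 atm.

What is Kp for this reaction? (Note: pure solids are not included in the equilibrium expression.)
K_p = 1.1

Solids (CaCO₃, CaO) have activity 1 and are excluded.
Kp = P(CO₂) = 1.1.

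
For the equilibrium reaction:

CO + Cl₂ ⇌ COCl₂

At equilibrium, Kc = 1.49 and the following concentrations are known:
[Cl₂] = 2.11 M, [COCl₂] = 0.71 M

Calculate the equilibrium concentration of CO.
[CO] = 0.2258 M

Kc = ([COCl₂]) / ([CO] × [Cl₂]) = 1.49
[CO]^1 = (product terms)/(Kc · other reactant terms) = 0.71 / (1.49 · 2.11) = 0.22583
[CO] = 0.2258 M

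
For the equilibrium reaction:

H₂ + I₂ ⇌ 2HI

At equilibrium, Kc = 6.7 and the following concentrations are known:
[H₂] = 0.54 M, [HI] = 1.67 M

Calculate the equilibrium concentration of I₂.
[I₂] = 0.7708 M

Kc = ([HI]^2) / ([H₂] × [I₂]) = 6.7
[I₂]^1 = (product terms)/(Kc · other reactant terms) = 2.7889 / (6.7 · 0.54) = 0.77084
[I₂] = 0.7708 M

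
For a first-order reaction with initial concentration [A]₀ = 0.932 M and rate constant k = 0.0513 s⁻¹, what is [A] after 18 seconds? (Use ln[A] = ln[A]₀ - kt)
0.3702 M

ln[A] = ln[A]₀ - k·t = ln(0.932) - (0.0513)·(18) = -0.0704 - 0.9234 = -0.9938
[A] = e^(-0.9938) = 0.3702 M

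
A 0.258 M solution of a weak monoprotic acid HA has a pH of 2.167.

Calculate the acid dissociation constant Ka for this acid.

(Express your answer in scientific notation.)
K_a = 1.84e-04

[H⁺] = 10^(−pH) = 10^(−2.167) = 6.808e-03 M. For HA ⇌ H⁺ + A⁻, Ka = x²/(C − x) = (6.808e-03)²/(0.258 − 6.808e-03) = 1.84e-04.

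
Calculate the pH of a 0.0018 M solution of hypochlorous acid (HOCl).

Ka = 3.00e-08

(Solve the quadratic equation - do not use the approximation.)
pH = 5.13

x² + Ka×x - Ka×C = 0. Using quadratic formula: [H⁺] = 7.3335e-06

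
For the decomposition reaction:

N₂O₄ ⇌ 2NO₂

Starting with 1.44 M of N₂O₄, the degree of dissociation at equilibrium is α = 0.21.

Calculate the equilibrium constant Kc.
K_c = 0.3215

x = α·[A]₀ = 0.21 × 1.44 = 0.3024 M dissociated.
At eq: [N₂O₄] = 1.44 − 0.3024 = 1.138 M; [NO₂] = 2x = 0.6048 M.
Kc = [NO₂]²/[N₂O₄] = (0.6048)²/1.138 = 0.3215.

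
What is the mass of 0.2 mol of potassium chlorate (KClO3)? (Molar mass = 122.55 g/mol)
Mass = 0.2 mol × 122.55 g/mol = 24.51 g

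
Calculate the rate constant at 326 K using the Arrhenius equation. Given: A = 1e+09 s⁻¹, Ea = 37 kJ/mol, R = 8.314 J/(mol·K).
1.18e+03 s⁻¹

k = A·exp(-Ea/(R·T)) = 1e+09·exp(-37000/(8.314·326)) = 1e+09·exp(-13.6513) = 1e+09·1.1785e-06 = 1.18e+03 s⁻¹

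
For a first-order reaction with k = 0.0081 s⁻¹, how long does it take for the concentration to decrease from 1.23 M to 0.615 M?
85.57 s

From ln[A] = ln[A]₀ - k·t: t = ln([A]₀/[A])/k = ln(1.23/0.615)/0.0081 = ln(2.0000)/0.0081 = 0.6931/0.0081 = 85.57 s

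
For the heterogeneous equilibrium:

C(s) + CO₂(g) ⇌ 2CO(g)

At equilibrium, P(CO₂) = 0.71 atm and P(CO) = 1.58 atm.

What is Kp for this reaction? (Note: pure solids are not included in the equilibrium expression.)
K_p = 3.516

Solid C is excluded.
Kp = P(CO)²/P(CO₂) = (1.58)²/0.71 = 2.496/0.71 = 3.516.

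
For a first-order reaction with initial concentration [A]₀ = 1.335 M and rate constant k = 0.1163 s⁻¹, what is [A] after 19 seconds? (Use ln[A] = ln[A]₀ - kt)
0.1465 M

ln[A] = ln[A]₀ - k·t = ln(1.335) - (0.1163)·(19) = 0.2889 - 2.2097 = -1.9208
[A] = e^(-1.9208) = 0.1465 M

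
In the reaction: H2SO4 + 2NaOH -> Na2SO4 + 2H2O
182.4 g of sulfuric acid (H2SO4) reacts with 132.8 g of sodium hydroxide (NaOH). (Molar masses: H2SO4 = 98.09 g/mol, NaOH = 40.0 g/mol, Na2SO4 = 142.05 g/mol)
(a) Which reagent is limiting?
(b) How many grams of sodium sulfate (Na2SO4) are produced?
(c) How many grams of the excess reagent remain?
(a) NaOH, (b) 235.8 g, (c) 19.57 g

Moles of H2SO4 = 182.4 g ÷ 98.09 g/mol = 1.85952 mol
Moles of NaOH = 132.8 g ÷ 40.0 g/mol = 3.32 mol
Moles ÷ coefficient: H2SO4: 1.85952/1 = 1.86, NaOH: 3.32/2 = 1.66
(a) NaOH has the smaller value, so NaOH is the limiting reagent.
(b) Moles of Na2SO4 = 3.32 mol NaOH × (1/2) = 1.66 mol; mass = 1.66 mol × 142.05 g/mol = 235.8 g
(c) H2SO4 consumed = 3.32 × (1/2) = 1.66 mol; remaining = 1.85952 − 1.66 = 0.199517 mol; mass = 0.199517 mol × 98.09 g/mol = 19.57 g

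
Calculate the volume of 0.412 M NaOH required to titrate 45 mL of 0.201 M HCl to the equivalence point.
V_{base} = 22.0 mL

At equivalence: moles acid = moles base.
moles HCl = 0.201 M × 0.045 L = 0.009045 mol
V_NaOH = 0.009045 mol ÷ 0.412 M = 0.02195 L = 22.0 mL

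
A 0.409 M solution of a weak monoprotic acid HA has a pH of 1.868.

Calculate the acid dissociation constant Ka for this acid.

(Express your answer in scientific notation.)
K_a = 4.64e-04

[H⁺] = 10^(−pH) = 10^(−1.868) = 1.355e-02 M. For HA ⇌ H⁺ + A⁻, Ka = x²/(C − x) = (1.355e-02)²/(0.409 − 1.355e-02) = 4.64e-04.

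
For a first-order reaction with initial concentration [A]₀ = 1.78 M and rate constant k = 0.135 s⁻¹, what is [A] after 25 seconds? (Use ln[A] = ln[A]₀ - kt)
0.0609 M

ln[A] = ln[A]₀ - k·t = ln(1.78) - (0.135)·(25) = 0.5766 - 3.3750 = -2.7984
[A] = e^(-2.7984) = 0.0609 M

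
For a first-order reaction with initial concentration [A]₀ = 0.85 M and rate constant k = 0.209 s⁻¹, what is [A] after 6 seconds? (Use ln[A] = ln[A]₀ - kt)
0.2426 M

ln[A] = ln[A]₀ - k·t = ln(0.85) - (0.209)·(6) = -0.1625 - 1.2540 = -1.4165
[A] = e^(-1.4165) = 0.2426 M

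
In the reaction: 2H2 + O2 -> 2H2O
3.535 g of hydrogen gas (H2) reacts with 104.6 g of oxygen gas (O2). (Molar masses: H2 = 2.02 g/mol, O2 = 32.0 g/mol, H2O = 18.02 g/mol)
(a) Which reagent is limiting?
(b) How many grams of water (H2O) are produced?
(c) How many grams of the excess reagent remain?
(a) H2, (b) 31.54 g, (c) 76.6 g

Moles of H2 = 3.535 g ÷ 2.02 g/mol = 1.75 mol
Moles of O2 = 104.6 g ÷ 32.0 g/mol = 3.26875 mol
Moles ÷ coefficient: H2: 1.75/2 = 0.875, O2: 3.26875/1 = 3.269
(a) H2 has the smaller value, so H2 is the limiting reagent.
(b) Moles of H2O = 1.75 mol H2 × (2/2) = 1.75 mol; mass = 1.75 mol × 18.02 g/mol = 31.54 g
(c) O2 consumed = 1.75 × (1/2) = 0.875 mol; remaining = 3.26875 − 0.875 = 2.39375 mol; mass = 2.39375 mol × 32.0 g/mol = 76.6 g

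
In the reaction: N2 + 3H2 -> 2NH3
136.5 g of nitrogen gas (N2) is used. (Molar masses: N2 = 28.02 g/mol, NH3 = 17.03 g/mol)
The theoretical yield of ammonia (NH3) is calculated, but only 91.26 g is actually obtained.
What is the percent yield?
Moles of N2 = 136.5 g ÷ 28.02 g/mol = 4.87152 mol
Mole ratio: 2 mol NH3 / 1 mol N2
Moles of NH3 = 4.87152 × (2/1) = 9.74304 mol
Theoretical yield = 9.74304 mol × 17.03 g/mol = 165.92 g
Actual yield = 91.26 g
Percent yield = (91.26 / 165.92) × 100% = 55.0%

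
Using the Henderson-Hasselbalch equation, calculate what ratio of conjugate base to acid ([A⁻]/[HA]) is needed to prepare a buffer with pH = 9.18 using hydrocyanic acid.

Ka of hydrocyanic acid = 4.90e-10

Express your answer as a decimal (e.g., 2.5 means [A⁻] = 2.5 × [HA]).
[A⁻]/[HA] = 0.742

pKa = −log(4.90e-10) = 9.3098. pH = pKa + log([A⁻]/[HA]). 9.18 = 9.3098 + log(ratio). log(ratio) = 9.18 − 9.3098 = -0.1298. ratio = 10^(-0.1298) = 0.742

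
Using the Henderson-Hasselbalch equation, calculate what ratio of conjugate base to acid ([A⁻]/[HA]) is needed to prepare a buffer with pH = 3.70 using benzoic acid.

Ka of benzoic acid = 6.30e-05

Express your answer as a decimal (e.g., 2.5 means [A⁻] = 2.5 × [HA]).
[A⁻]/[HA] = 0.316

pKa = −log(6.30e-05) = 4.2007. pH = pKa + log([A⁻]/[HA]). 3.70 = 4.2007 + log(ratio). log(ratio) = 3.70 − 4.2007 = -0.5007. ratio = 10^(-0.5007) = 0.316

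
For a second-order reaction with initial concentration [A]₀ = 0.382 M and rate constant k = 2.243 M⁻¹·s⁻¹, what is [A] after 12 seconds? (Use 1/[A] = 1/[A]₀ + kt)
0.0339 M

1/[A] = 1/[A]₀ + k·t = 1/0.382 + (2.243)·(12) = 2.6178 + 26.9160 = 29.5338
[A] = 1/29.5338 = 0.0339 M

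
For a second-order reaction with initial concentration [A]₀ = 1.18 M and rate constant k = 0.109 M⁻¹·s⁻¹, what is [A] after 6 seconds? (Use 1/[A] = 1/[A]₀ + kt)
0.6660 M

1/[A] = 1/[A]₀ + k·t = 1/1.18 + (0.109)·(6) = 0.8475 + 0.6540 = 1.5015
[A] = 1/1.5015 = 0.6660 M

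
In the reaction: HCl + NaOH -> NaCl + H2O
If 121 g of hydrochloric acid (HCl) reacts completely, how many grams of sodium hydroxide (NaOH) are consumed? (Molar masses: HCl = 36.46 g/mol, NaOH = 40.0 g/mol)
Moles of HCl = 121 g ÷ 36.46 g/mol = 3.31871 mol
Mole ratio: 1 mol NaOH / 1 mol HCl
Moles of NaOH = 3.31871 × (1/1) = 3.31871 mol
Mass of NaOH = 3.31871 mol × 40.0 g/mol = 132.7 g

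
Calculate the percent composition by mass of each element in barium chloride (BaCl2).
Ba: 65.95%, Cl: 34.05%

Molar mass of BaCl2 = 208.23 g/mol
% Ba = (1 × 137.33) / 208.23 × 100% = 137.33 / 208.23 × 100% = 65.95%
% Cl = (2 × 35.45) / 208.23 × 100% = 70.9 / 208.23 × 100% = 34.05%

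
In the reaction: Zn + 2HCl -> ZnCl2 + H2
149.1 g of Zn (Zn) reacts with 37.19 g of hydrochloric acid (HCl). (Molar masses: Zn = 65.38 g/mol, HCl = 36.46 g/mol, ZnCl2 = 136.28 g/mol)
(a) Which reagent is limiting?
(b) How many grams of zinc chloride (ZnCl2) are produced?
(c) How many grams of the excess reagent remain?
(a) HCl, (b) 69.5 g, (c) 115.8 g

Moles of Zn = 149.1 g ÷ 65.38 g/mol = 2.28051 mol
Moles of HCl = 37.19 g ÷ 36.46 g/mol = 1.02002 mol
Moles ÷ coefficient: Zn: 2.28051/1 = 2.281, HCl: 1.02002/2 = 0.51
(a) HCl has the smaller value, so HCl is the limiting reagent.
(b) Moles of ZnCl2 = 1.02002 mol HCl × (1/2) = 0.510011 mol; mass = 0.510011 mol × 136.28 g/mol = 69.5 g
(c) Zn consumed = 1.02002 × (1/2) = 0.510011 mol; remaining = 2.28051 − 0.510011 = 1.7705 mol; mass = 1.7705 mol × 65.38 g/mol = 115.8 g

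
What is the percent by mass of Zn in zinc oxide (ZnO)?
Mass of Zn in formula = 65.38 × 1 = 65.38 g/mol
Molar mass = 81.38 g/mol
% Zn = (65.38/81.38) × 100% = 80.34%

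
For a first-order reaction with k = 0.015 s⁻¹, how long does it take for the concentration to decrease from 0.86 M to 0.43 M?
46.21 s

From ln[A] = ln[A]₀ - k·t: t = ln([A]₀/[A])/k = ln(0.86/0.43)/0.015 = ln(2.0000)/0.015 = 0.6931/0.015 = 46.21 s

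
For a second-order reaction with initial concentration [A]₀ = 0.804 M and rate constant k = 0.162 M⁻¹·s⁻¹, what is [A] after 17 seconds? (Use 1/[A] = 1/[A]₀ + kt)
0.2501 M

1/[A] = 1/[A]₀ + k·t = 1/0.804 + (0.162)·(17) = 1.2438 + 2.7540 = 3.9978
[A] = 1/3.9978 = 0.2501 M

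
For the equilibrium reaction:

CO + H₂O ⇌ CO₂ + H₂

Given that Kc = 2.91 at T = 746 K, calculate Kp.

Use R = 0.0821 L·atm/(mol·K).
K_p = 2.9100

Δn = (moles gaseous products) − (moles gaseous reactants) = 0
T = 746 K; RT = 0.0821 × 746 = 61.2466
Kp = Kc·(RT)^Δn = 2.91 × (61.2466)^0 = 2.91 × 1 = 2.9100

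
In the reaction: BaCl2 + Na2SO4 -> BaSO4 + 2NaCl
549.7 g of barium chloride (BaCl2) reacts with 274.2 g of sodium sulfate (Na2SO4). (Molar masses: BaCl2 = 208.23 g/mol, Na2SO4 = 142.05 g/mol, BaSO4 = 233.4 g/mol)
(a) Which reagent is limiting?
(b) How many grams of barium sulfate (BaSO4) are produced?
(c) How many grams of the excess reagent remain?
(a) Na2SO4, (b) 450.5 g, (c) 147.8 g

Moles of BaCl2 = 549.7 g ÷ 208.23 g/mol = 2.63987 mol
Moles of Na2SO4 = 274.2 g ÷ 142.05 g/mol = 1.93031 mol
Moles ÷ coefficient: BaCl2: 2.63987/1 = 2.64, Na2SO4: 1.93031/1 = 1.93
(a) Na2SO4 has the smaller value, so Na2SO4 is the limiting reagent.
(b) Moles of BaSO4 = 1.93031 mol Na2SO4 × (1/1) = 1.93031 mol; mass = 1.93031 mol × 233.4 g/mol = 450.5 g
(c) BaCl2 consumed = 1.93031 × (1/1) = 1.93031 mol; remaining = 2.63987 − 1.93031 = 0.709563 mol; mass = 0.709563 mol × 208.23 g/mol = 147.8 g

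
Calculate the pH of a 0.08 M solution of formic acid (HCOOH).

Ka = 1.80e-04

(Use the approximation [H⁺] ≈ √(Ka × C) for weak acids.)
pH = 2.42

[H⁺] = √(Ka × C) = √(1.80e-04 × 0.08) = 3.7947e-03. pH = -log(3.7947e-03)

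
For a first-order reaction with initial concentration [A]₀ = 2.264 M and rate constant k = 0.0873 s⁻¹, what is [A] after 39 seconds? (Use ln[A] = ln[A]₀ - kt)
0.0752 M

ln[A] = ln[A]₀ - k·t = ln(2.264) - (0.0873)·(39) = 0.8171 - 3.4047 = -2.5876
[A] = e^(-2.5876) = 0.0752 M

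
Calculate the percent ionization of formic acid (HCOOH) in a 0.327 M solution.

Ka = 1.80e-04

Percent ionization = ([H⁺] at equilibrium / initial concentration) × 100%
Percent ionization = 2.32%

Let x = [H⁺]. Ka = x²/(C - x) ⇒ x² + (1.80e-04)x - (1.80e-04)(0.327) = 0. x = 7.5826e-03. Percent = (7.5826e-03/0.327) × 100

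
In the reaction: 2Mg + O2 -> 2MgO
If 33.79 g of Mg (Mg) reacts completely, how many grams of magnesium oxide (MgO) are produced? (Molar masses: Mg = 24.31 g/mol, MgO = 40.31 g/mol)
Moles of Mg = 33.79 g ÷ 24.31 g/mol = 1.38996 mol
Mole ratio: 2 mol MgO / 2 mol Mg
Moles of MgO = 1.38996 × (2/2) = 1.38996 mol
Mass of MgO = 1.38996 mol × 40.31 g/mol = 56.03 g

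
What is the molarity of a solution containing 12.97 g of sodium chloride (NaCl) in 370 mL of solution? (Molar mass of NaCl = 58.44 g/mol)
Moles of NaCl = 12.97 g ÷ 58.44 g/mol = 0.221937 mol
Volume = 370 mL = 0.37 L
Molarity = 0.221937 mol ÷ 0.37 L = 0.5998 M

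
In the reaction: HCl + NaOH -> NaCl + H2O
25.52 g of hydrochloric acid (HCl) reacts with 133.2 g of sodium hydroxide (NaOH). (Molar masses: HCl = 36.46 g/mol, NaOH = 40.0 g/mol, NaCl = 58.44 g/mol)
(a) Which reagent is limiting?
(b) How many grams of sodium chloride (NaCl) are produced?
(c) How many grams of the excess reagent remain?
(a) HCl, (b) 40.9 g, (c) 105.2 g

Moles of HCl = 25.52 g ÷ 36.46 g/mol = 0.699945 mol
Moles of NaOH = 133.2 g ÷ 40.0 g/mol = 3.33 mol
Moles ÷ coefficient: HCl: 0.699945/1 = 0.6999, NaOH: 3.33/1 = 3.33
(a) HCl has the smaller value, so HCl is the limiting reagent.
(b) Moles of NaCl = 0.699945 mol HCl × (1/1) = 0.699945 mol; mass = 0.699945 mol × 58.44 g/mol = 40.9 g
(c) NaOH consumed = 0.699945 × (1/1) = 0.699945 mol; remaining = 3.33 − 0.699945 = 2.63005 mol; mass = 2.63005 mol × 40.0 g/mol = 105.2 g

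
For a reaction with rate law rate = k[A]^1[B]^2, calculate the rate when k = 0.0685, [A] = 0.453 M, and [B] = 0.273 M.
0.002313 M/s

rate = k·[A]^1·[B]^2 = 0.0685·(0.453)^1·(0.273)^2 = 0.0685·0.453·0.074529 = 0.002313 M/s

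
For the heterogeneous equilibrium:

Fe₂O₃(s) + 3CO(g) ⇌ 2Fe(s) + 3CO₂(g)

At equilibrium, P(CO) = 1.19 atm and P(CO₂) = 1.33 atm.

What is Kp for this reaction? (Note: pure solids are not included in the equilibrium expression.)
K_p = 1.396

Solids (Fe₂O₃, Fe) are excluded.
Kp = P(CO₂)³/P(CO)³ = (1.33)³/(1.19)³ = 2.353/1.685 = 1.396.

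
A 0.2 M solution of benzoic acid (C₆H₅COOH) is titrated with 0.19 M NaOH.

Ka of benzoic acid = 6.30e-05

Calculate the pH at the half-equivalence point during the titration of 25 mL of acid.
pH = pKa = 4.20

At the half-equivalence point, [HA] = [A⁻], so by Henderson–Hasselbalch pH = pKa + log(1) = pKa.
pKa = −log(6.30e-05) = 4.20.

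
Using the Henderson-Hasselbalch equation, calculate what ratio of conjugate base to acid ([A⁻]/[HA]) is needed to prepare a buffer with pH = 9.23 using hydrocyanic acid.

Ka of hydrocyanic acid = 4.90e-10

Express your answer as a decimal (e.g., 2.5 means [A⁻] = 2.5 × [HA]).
[A⁻]/[HA] = 0.832

pKa = −log(4.90e-10) = 9.3098. pH = pKa + log([A⁻]/[HA]). 9.23 = 9.3098 + log(ratio). log(ratio) = 9.23 − 9.3098 = -0.0798. ratio = 10^(-0.0798) = 0.832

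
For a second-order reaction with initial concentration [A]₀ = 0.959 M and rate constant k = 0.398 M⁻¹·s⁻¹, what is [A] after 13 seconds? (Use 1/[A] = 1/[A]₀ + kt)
0.1609 M

1/[A] = 1/[A]₀ + k·t = 1/0.959 + (0.398)·(13) = 1.0428 + 5.1740 = 6.2168
[A] = 1/6.2168 = 0.1609 M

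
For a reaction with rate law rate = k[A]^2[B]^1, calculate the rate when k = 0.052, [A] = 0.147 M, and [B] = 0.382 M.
0.0004292 M/s

rate = k·[A]^2·[B]^1 = 0.052·(0.147)^2·(0.382)^1 = 0.052·0.021609·0.382 = 0.0004292 M/s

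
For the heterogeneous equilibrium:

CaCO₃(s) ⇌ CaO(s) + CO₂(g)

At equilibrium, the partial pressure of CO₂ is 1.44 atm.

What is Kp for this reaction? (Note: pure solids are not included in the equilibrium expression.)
K_p = 1.44

Solids (CaCO₃, CaO) have activity 1 and are excluded.
Kp = P(CO₂) = 1.44.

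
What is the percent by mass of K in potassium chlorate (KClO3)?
Mass of K in formula = 39.1 × 1 = 39.1 g/mol
Molar mass = 122.55 g/mol
% K = (39.1/122.55) × 100% = 31.91%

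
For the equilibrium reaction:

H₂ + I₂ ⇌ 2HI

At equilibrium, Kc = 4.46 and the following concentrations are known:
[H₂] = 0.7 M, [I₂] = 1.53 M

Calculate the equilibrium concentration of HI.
[HI] = 2.1856 M

Kc = ([HI]^2) / ([H₂] × [I₂]) = 4.46
[HI]^2 = Kc · (reactant terms)/(other product terms) = 4.46 · 1.071 / 1 = 4.7767
[HI] = (4.7767)^(1/2) = 2.1856 M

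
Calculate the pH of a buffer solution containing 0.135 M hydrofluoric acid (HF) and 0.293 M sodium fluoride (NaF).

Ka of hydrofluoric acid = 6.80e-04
pH = 3.50

pKa = -log(6.80e-04) = 3.17. pH = pKa + log([A⁻]/[HA]) = 3.17 + log(0.293/0.135)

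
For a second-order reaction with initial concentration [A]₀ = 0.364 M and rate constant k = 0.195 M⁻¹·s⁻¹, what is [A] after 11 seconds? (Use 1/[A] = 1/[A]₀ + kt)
0.2044 M

1/[A] = 1/[A]₀ + k·t = 1/0.364 + (0.195)·(11) = 2.7473 + 2.1450 = 4.8923
[A] = 1/4.8923 = 0.2044 M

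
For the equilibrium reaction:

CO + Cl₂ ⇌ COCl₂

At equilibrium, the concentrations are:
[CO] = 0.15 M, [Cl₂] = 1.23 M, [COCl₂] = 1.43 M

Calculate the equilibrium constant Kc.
K_c = 7.7507

Kc = ([COCl₂]) / ([CO] × [Cl₂])
   = ((1.43)) / ((0.15)·(1.23))
   = 1.43 / 0.1845 = 7.7507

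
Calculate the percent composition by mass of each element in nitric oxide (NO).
N: 46.68%, O: 53.32%

Molar mass of NO = 30.01 g/mol
% N = (1 × 14.01) / 30.01 × 100% = 14.01 / 30.01 × 100% = 46.68%
% O = (1 × 16.0) / 30.01 × 100% = 16 / 30.01 × 100% = 53.32%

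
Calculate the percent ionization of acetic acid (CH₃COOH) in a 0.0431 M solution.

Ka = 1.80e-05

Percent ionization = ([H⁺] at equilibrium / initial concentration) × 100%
Percent ionization = 2.02%

Let x = [H⁺]. Ka = x²/(C - x) ⇒ x² + (1.80e-05)x - (1.80e-05)(0.0431) = 0. x = 8.7184e-04. Percent = (8.7184e-04/0.0431) × 100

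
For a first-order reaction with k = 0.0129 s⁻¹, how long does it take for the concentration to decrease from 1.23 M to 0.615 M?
53.73 s

From ln[A] = ln[A]₀ - k·t: t = ln([A]₀/[A])/k = ln(1.23/0.615)/0.0129 = ln(2.0000)/0.0129 = 0.6931/0.0129 = 53.73 s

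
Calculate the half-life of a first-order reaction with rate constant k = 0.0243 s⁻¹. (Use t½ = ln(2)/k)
28.52 s

t½ = ln(2)/k = 0.6931/0.0243 = 28.52 s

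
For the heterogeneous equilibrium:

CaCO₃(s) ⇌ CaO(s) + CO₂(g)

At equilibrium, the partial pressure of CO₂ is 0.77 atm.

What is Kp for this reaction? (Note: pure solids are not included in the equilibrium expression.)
K_p = 0.77

Solids (CaCO₃, CaO) have activity 1 and are excluded.
Kp = P(CO₂) = 0.77.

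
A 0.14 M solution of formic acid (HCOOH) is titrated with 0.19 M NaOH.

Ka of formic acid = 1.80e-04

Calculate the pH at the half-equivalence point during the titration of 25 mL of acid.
pH = pKa = 3.74

At the half-equivalence point, [HA] = [A⁻], so by Henderson–Hasselbalch pH = pKa + log(1) = pKa.
pKa = −log(1.80e-04) = 3.74.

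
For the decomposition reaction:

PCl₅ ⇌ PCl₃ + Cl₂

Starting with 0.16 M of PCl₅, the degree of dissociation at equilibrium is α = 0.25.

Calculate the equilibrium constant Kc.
K_c = 0.0133

x = α·[A]₀ = 0.25 × 0.16 = 0.04 M dissociated.
At eq: [PCl₅] = 0.16 − 0.04 = 0.12 M; [PCl₃] = [Cl₂] = x = 0.04 M.
Kc = [PCl₃][Cl₂]/[PCl₅] = (0.04)²/0.12 = 0.01333.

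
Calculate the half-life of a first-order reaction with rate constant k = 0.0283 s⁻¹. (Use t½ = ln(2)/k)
24.49 s

t½ = ln(2)/k = 0.6931/0.0283 = 24.49 s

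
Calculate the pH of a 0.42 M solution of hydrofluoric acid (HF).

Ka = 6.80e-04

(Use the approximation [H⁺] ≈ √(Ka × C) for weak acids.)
pH = 1.77

[H⁺] = √(Ka × C) = √(6.80e-04 × 0.42) = 1.6900e-02. pH = -log(1.6900e-02)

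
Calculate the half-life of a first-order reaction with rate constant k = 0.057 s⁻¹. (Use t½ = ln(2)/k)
12.16 s

t½ = ln(2)/k = 0.6931/0.057 = 12.16 s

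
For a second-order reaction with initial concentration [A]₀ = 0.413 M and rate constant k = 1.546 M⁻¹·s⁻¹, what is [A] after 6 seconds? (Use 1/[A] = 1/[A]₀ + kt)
0.0855 M

1/[A] = 1/[A]₀ + k·t = 1/0.413 + (1.546)·(6) = 2.4213 + 9.2760 = 11.6973
[A] = 1/11.6973 = 0.0855 M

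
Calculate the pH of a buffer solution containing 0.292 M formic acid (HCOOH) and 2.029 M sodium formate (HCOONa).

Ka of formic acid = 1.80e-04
pH = 4.59

pKa = -log(1.80e-04) = 3.74. pH = pKa + log([A⁻]/[HA]) = 3.74 + log(2.029/0.292)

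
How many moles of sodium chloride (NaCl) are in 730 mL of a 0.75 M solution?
Moles = Molarity × Volume (L)
Moles = 0.75 M × 0.73 L = 0.5475 mol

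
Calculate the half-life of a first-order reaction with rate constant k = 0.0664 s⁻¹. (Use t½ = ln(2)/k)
10.44 s

t½ = ln(2)/k = 0.6931/0.0664 = 10.44 s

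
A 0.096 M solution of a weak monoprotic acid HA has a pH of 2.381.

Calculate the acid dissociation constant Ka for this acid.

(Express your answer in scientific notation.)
K_a = 1.88e-04

[H⁺] = 10^(−pH) = 10^(−2.381) = 4.159e-03 M. For HA ⇌ H⁺ + A⁻, Ka = x²/(C − x) = (4.159e-03)²/(0.096 − 4.159e-03) = 1.88e-04.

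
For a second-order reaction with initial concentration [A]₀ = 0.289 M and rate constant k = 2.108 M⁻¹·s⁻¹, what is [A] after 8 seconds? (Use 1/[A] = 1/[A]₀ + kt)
0.0492 M

1/[A] = 1/[A]₀ + k·t = 1/0.289 + (2.108)·(8) = 3.4602 + 16.8640 = 20.3242
[A] = 1/20.3242 = 0.0492 M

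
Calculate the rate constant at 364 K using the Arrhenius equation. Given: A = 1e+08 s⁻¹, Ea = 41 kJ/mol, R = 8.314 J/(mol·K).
1.31e+02 s⁻¹

k = A·exp(-Ea/(R·T)) = 1e+08·exp(-41000/(8.314·364)) = 1e+08·exp(-13.5479) = 1e+08·1.3068e-06 = 1.31e+02 s⁻¹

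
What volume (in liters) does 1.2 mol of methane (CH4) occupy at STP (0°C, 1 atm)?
At STP, 1 mol of gas occupies 22.4 L
Volume = 1.2 mol × 22.4 L/mol = 26.88 L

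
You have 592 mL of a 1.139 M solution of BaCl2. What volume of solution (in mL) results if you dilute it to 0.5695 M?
Using M₁V₁ = M₂V₂:
1.139 × 592 = 0.5695 × V₂
V₂ = (1.139 × 592) / 0.5695 = 1184 mL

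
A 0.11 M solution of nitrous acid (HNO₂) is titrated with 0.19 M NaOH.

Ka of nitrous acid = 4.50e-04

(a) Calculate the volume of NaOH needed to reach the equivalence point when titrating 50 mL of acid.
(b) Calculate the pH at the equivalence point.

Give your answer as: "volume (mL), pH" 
V = 28.9 mL, pH = 8.09

(a) At equivalence: moles acid = moles base.
moles acid = 0.11 × 0.05 = 0.0055 mol; V_NaOH = 0.0055/0.19 = 0.02895 L = 28.9 mL.
(b) At equivalence, all acid → conjugate base A⁻ at [A⁻] = 0.0055/0.07895 = 0.06967 M.
Kb = Kw/Ka = 1.0e-14/4.50e-04 = 2.222e-11; [OH⁻] = √(Kb·[A⁻]) = 1.244e-06; pOH = 5.91; pH = 14 − pOH = 8.09.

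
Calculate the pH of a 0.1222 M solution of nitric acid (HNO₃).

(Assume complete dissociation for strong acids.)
pH = 0.91

[H⁺] = 0.1222 M for strong acid. pH = -log[H⁺] = -log(0.1222)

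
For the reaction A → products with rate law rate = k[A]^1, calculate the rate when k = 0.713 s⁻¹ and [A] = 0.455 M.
0.3244 M/s

rate = k·[A]^1 = 0.713·(0.455)^1 = 0.713·0.455 = 0.3244 M/s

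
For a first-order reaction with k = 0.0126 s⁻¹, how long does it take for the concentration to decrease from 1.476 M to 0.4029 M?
103.05 s

From ln[A] = ln[A]₀ - k·t: t = ln([A]₀/[A])/k = ln(1.476/0.4029)/0.0126 = ln(3.6634)/0.0126 = 1.2984/0.0126 = 103.05 s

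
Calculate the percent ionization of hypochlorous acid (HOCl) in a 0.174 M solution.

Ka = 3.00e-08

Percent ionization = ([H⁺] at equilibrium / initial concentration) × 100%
Percent ionization = 0.0415%

Let x = [H⁺]. Ka = x²/(C - x) ⇒ x² + (3.00e-08)x - (3.00e-08)(0.174) = 0. x = 7.2235e-05. Percent = (7.2235e-05/0.174) × 100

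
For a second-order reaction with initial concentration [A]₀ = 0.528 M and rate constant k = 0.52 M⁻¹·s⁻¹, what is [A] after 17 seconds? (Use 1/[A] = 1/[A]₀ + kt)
0.0932 M

1/[A] = 1/[A]₀ + k·t = 1/0.528 + (0.52)·(17) = 1.8939 + 8.8400 = 10.7339
[A] = 1/10.7339 = 0.0932 M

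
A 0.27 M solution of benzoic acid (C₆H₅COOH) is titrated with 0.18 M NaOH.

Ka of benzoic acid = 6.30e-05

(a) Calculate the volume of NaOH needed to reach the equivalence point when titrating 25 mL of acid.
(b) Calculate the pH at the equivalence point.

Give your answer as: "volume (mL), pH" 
V = 37.5 mL, pH = 8.62

(a) At equivalence: moles acid = moles base.
moles acid = 0.27 × 0.025 = 0.00675 mol; V_NaOH = 0.00675/0.18 = 0.0375 L = 37.5 mL.
(b) At equivalence, all acid → conjugate base A⁻ at [A⁻] = 0.00675/0.0625 = 0.108 M.
Kb = Kw/Ka = 1.0e-14/6.30e-05 = 1.587e-10; [OH⁻] = √(Kb·[A⁻]) = 4.140e-06; pOH = 5.38; pH = 14 − pOH = 8.62.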